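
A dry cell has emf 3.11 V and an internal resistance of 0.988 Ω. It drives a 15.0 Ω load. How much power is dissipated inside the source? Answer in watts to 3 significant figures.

r is in series with the load, so it carries the full circuit current — the loss in it is I²r.
I = ε / (r + R) = 3.11 / (0.988 + 15.0) = 0.1945 A
P_int = I² r = (0.1945)² × 0.988 = 0.03738 W

0.0374 W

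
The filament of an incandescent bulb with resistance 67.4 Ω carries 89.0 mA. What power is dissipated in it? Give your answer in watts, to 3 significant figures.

0.534 W

Current and resistance are given, so P = I²R is the direct form.
P = (0.08900 A)² × 67.4 Ω = 0.5339 W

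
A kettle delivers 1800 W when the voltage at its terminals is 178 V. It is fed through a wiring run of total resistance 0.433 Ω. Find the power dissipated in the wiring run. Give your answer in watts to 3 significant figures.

Only the current and the line resistance are needed for the I²R loss.
I = P / V = 1800 / 178 = 10.11 A through the wiring run.
P_line = I² R_line = (10.11)² × 0.433 = 44.28 W

44.3 W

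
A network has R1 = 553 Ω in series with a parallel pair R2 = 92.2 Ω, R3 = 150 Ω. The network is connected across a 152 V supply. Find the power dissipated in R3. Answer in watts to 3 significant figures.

1.35 W

Reduce the parallel pair to R_p first; the network is then a simple series string.
R_p = (92.2×150)/(92.2+150) = 57.10 Ω
R_total = 553 + 57.10 = 610.1 Ω
I = V / R_total = 152 / 610.1 = 0.2491 A
Voltage across the parallel pair: V_p = I × R_p = 0.2491 × 57.10 = 14.23 V
R3 is across V_p, so use P = V²/R for that branch.
P_R3 = (14.23)² / 150 = 1.349 W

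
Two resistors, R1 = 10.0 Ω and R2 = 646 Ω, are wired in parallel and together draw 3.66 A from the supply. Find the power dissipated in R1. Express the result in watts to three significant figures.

Parallel branches share V, not I — compute V via R_eq, then use V²/R for the target branch.
1/R_eq = 1/10.0 + 1/646 ⇒ R_eq = 9.848 Ω
V = I_total × R_eq = 3.660 × 9.848 = 36.04 V
P_R1 = V² / R1 = (36.04)² / 10.0 = 129.9 W

130 W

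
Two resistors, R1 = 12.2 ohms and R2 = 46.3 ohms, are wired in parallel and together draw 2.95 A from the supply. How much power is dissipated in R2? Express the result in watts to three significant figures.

17.5 W

The branches share the same voltage, but only the total current is given — find V from the equivalent resistance first.
1/R_eq = 1/12.2 + 1/46.3 ⇒ R_eq = 9.656 Ω
V = I_total × R_eq = 2.950 × 9.656 = 28.48 V
P_R2 = V² / R2 = (28.48)² / 46.3 = 17.52 W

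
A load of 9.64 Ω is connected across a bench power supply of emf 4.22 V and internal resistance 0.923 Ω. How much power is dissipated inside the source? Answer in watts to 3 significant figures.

0.147 W

The source's internal resistance is just another series element carrying I; its dissipation is I²r.
I = ε / (r + R) = 4.22 / (0.923 + 9.64) = 0.3995 A
P_int = I² r = (0.3995)² × 0.923 = 0.1473 W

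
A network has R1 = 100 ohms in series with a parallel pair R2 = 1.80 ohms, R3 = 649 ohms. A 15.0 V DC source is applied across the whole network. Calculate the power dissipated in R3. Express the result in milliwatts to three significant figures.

Reduce the parallel pair to R_p first; the network is then a simple series string.
R_p = (1.80×649)/(1.80+649) = 1.795 Ω
R_total = 100 + 1.795 = 101.8 Ω
I = V / R_total = 15.0 / 101.8 = 0.1474 A
Voltage across the parallel pair: V_p = I × R_p = 0.1474 × 1.795 = 0.2645 V
R3 is across V_p, so use P = V²/R for that branch.
P_R3 = (0.2645)² / 649 = 0.0001078 W

0.108 mW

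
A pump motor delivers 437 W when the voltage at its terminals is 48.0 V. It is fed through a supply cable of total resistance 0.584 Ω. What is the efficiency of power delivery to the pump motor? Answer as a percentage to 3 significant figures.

I = P / V = 437 / 48.0 = 9.104 A through the supply cable.
P_line = I² R_line = (9.104)² × 0.584 = 48.41 W
P_source = P_load + P_line = 437.0 + 48.41 = 485.4 W
η = P_load / P_source = 437.0 / 485.4 = 0.9003

90.0 %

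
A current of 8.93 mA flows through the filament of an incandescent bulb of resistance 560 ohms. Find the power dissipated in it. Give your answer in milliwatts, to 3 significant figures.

44.7 mW

With I and R stated, P = I²R applies in one step.
P = (0.008930 A)² × 560 Ω = 0.04466 W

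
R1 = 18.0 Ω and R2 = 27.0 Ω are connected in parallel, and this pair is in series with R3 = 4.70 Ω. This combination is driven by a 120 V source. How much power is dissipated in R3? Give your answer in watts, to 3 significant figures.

282 W

Combine R1 and R2 into their parallel equivalent first, reducing the network to two series resistors.
R_p = (18.0×27.0)/(18.0+27.0) = 10.80 Ω
R_total = R_p + 4.70 = 10.80 + 4.70 = 15.50 Ω
I = V / R_total = 120 / 15.50 = 7.742 A
R3 is the series element, so its power is I²R.
P_R3 = (7.742)² × 4.70 = 281.7 W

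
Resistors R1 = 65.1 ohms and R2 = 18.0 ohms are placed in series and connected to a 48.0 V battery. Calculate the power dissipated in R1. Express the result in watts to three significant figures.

21.7 W

In a series string the same current flows through every resistor — find that current, then P = I²R for the one we want.
R_total = 65.1 + 18.0 = 83.10 Ω
I = V / R_total = 48.0 / 83.10 = 0.5776 A
P_R1 = I² × R1 = (0.5776)² × 65.1 = 21.72 W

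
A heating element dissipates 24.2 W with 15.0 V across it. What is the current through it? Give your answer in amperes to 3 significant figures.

1.61 A

From P = V I = I²R = V²/R, with the two given quantities we get I = P / V.
I = 24.2 / 15.0 = 1.613 A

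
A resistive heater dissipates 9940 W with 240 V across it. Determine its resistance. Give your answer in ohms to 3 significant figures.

5.79 Ω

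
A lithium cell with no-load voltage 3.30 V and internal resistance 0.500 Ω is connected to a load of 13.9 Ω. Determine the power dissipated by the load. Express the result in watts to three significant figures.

With r and R in series, I = ε/(r+R); the load dissipates I²R.
I = ε / (r + R) = 3.30 / (0.500 + 13.9) = 0.2292 A
P_load = I² R = (0.2292)² × 13.9 = 0.7300 W

0.730 W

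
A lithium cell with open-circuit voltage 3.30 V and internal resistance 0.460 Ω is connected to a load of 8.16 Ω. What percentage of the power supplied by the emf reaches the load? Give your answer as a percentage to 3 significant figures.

94.7 %

η = P_load/(P_load+P_int) = I²R/(I²R+I²r) = R/(R+r) — the I² cancels for series elements.
η = R / (R + r) = 8.16 / (8.16 + 0.460) = 0.9466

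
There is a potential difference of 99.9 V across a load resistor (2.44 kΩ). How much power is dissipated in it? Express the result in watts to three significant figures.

4.09 W

We know the drop across the element and its resistance — P = V²/R, one step.
P = (99.9 V)² / 2440 Ω = 4.090 W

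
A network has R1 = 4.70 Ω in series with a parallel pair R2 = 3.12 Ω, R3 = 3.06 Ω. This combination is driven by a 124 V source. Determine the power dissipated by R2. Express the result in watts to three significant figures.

302 W

Reduce the parallel pair to R_p first; the network is then a simple series string.
R_p = (3.12×3.06)/(3.12+3.06) = 1.545 Ω
R_total = 4.70 + 1.545 = 6.245 Ω
I = V / R_total = 124 / 6.245 = 19.86 A
Voltage across the parallel pair: V_p = I × R_p = 19.86 × 1.545 = 30.68 V
R2 sees V_p directly, so P = V_p² / R2.
P_R2 = (30.68)² / 3.12 = 301.6 W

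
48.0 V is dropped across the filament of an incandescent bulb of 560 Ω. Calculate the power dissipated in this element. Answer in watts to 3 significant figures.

4.11 W

With V across and R both known, P = V²/R gives the dissipation directly.
P = (48.0 V)² / 560 Ω = 4.114 W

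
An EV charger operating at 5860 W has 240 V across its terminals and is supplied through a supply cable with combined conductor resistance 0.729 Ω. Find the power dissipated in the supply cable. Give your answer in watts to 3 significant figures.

Line loss is just I²R for the cable — we know both I and R_line directly.
I = P / V = 5860 / 240 = 24.42 A through the supply cable.
P_line = I² R_line = (24.42)² × 0.729 = 434.6 W

435 W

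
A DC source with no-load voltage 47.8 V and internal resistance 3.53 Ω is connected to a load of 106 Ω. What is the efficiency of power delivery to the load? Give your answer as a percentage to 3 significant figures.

96.8 %

Both r and R carry the same current, so the power split is just the resistance split: η = R/(R+r).
η = R / (R + r) = 106 / (106 + 3.53) = 0.9678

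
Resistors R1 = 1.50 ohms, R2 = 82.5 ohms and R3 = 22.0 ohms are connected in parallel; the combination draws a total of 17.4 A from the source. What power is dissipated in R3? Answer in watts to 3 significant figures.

26.2 W

The branches share the same voltage, but only the total current is given — find V from the equivalent resistance first.
1/R_eq = 1/1.50 + 1/82.5 + 1/22.0 ⇒ R_eq = 1.381 Ω
V = I_total × R_eq = 17.40 × 1.381 = 24.03 V
P_R3 = V² / R3 = (24.03)² / 22.0 = 26.24 W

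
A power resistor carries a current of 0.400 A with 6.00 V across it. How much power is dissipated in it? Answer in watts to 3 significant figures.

2.40 W

With V and I both given, power follows immediately from P = V I.
P = 6.00 V × 0.4000 A = 2.400 W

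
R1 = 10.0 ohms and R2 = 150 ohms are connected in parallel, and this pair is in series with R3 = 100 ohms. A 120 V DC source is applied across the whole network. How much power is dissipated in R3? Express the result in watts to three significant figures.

Combine R1 and R2 into their parallel equivalent first, reducing the network to two series resistors.
R_p = (10.0×150)/(10.0+150) = 9.375 Ω
R_total = R_p + 100 = 9.375 + 100 = 109.4 Ω
I = V / R_total = 120 / 109.4 = 1.097 A
R3 carries the full series current, so P = I²R.
P_R3 = (1.097)² × 100 = 120.4 W

120 W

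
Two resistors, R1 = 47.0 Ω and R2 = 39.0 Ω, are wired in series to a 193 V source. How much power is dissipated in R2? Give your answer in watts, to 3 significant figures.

196 W

Every series element carries the same I. Get I from the total resistance, then P = I² × R2.
R_total = 47.0 + 39.0 = 86.00 Ω
I = V / R_total = 193 / 86.00 = 2.244 A
P_R2 = I² × R2 = (2.244)² × 39.0 = 196.4 W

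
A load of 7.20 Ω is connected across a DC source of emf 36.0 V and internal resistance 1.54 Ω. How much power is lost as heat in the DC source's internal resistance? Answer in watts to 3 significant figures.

26.1 W

r is in series with the load, so it carries the full circuit current — the loss in it is I²r.
I = ε / (r + R) = 36.0 / (1.54 + 7.20) = 4.119 A
P_int = I² r = (4.119)² × 1.54 = 26.13 W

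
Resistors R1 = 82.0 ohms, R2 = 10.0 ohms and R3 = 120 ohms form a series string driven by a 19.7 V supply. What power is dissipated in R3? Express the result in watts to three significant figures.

1.04 W

Every series element carries the same I. Get I from the total resistance, then P = I² × R3.
R_total = 82.0 + 10.0 + 120 = 212.0 Ω
I = V / R_total = 19.7 / 212.0 = 0.09292 A
P_R3 = I² × R3 = (0.09292)² × 120 = 1.036 W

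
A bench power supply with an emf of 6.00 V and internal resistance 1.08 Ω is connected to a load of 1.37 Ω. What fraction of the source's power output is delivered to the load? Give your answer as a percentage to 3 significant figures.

55.9 %

η = P_load/(P_load+P_int) = I²R/(I²R+I²r) = R/(R+r) — the I² cancels for series elements.
η = R / (R + r) = 1.37 / (1.37 + 1.08) = 0.5592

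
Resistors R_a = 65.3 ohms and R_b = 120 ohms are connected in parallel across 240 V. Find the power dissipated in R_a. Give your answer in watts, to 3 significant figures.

The supply voltage appears across each parallel branch — just use P = V²/R_a.
P_R_a = V² / R_a = (240)² / 65.3 Ω = 882.1 W

882 W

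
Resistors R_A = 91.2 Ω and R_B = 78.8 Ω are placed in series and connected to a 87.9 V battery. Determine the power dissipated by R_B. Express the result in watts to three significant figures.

21.1 W

Since the resistors are in series they all carry the loop current I = V/R_total; the power in any one is I²R.
R_total = 91.2 + 78.8 = 170.0 Ω
I = V / R_total = 87.9 / 170.0 = 0.5171 A
P_R_B = I² × R_B = (0.5171)² × 78.8 = 21.07 W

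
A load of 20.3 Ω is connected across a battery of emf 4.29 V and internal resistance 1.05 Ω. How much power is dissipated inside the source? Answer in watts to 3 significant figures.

0.0424 W

The source's internal resistance is just another series element carrying I; its dissipation is I²r.
I = ε / (r + R) = 4.29 / (1.05 + 20.3) = 0.2009 A
P_int = I² r = (0.2009)² × 1.05 = 0.04239 W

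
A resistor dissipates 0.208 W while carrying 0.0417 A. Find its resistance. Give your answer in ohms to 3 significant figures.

From P = V I = I²R = V²/R, with the two given quantities we get R = P / I².
R = 0.208 / (0.04170)² = 119.6 Ω

120 Ω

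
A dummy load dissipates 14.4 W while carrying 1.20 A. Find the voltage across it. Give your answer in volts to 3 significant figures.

12.0 V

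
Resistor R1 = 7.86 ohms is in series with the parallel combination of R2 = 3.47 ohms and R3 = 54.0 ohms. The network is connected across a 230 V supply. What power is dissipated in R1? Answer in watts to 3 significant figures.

3360 W

First combine the parallel branches into one equivalent R_p, then R1 + R_p is a series pair.
R_p = (3.47×54.0)/(3.47+54.0) = 3.260 Ω
R_total = 7.86 + 3.260 = 11.12 Ω
I = V / R_total = 230 / 11.12 = 20.68 A
R1 is in the main series path, so its power is I²R1.
P_R1 = (20.68)² × 7.86 = 3362 W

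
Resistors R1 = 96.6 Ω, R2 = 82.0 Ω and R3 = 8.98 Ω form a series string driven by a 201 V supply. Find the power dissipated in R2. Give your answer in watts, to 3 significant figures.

94.2 W

Since the resistors are in series they all carry the loop current I = V/R_total; the power in any one is I²R.
R_total = 96.6 + 82.0 + 8.98 = 187.6 Ω
I = V / R_total = 201 / 187.6 = 1.072 A
P_R2 = I² × R2 = (1.072)² × 82.0 = 94.15 W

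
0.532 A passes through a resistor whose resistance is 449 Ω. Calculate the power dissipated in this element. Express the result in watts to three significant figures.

The current through and the resistance of the element are both given; use P = I²R.
P = (0.5320 A)² × 449 Ω = 127.1 W

127 W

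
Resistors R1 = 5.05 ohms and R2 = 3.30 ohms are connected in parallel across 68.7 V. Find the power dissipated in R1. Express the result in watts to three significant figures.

Parallel branches share the same voltage; P = V²/R gives the branch power in one step.
P_R1 = V² / R1 = (68.7)² / 5.05 Ω = 934.6 W

935 W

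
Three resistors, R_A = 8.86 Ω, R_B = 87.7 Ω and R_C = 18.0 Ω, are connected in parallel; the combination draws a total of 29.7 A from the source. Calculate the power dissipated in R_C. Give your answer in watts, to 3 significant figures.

1520 W

Only the total current is stated, so first find the parallel equivalent to get the voltage across the combination.
1/R_eq = 1/8.86 + 1/87.7 + 1/18.0 ⇒ R_eq = 5.561 Ω
V = I_total × R_eq = 29.70 × 5.561 = 165.2 V
P_R_C = V² / R_C = (165.2)² / 18.0 = 1515 W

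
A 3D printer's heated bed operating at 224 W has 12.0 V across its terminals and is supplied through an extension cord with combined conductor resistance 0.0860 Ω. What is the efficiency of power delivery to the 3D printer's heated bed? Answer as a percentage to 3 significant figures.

I = P / V = 224 / 12.0 = 18.67 A through the extension cord.
P_line = I² R_line = (18.67)² × 0.0860 = 29.97 W
P_source = P_load + P_line = 224.0 + 29.97 = 254.0 W
η = P_load / P_source = 224.0 / 254.0 = 0.8820

88.2 %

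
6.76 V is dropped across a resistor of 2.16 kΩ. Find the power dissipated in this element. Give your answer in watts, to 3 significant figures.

0.0212 W

Voltage and resistance are given, so P = V²/R is the one-step route.
P = (6.76 V)² / 2160 Ω = 0.02116 W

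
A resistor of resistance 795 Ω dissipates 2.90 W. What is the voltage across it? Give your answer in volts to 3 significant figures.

From P = V I = I²R = V²/R, with the two given quantities we get V = √(P R).
V = √(2.90 × 795) = 48.02 V

48.0 V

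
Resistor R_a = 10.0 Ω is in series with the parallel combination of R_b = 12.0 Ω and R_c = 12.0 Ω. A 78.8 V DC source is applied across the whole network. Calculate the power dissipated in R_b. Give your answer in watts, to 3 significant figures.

72.8 W

Reduce the parallel pair to R_p first; the network is then a simple series string.
R_p = (12.0×12.0)/(12.0+12.0) = 6.000 Ω
R_total = 10.0 + 6.000 = 16.00 Ω
I = V / R_total = 78.8 / 16.00 = 4.925 A
Voltage across the parallel pair: V_p = I × R_p = 4.925 × 6.000 = 29.55 V
R_b is across V_p, so use P = V²/R for that branch.
P_R_b = (29.55)² / 12.0 = 72.77 W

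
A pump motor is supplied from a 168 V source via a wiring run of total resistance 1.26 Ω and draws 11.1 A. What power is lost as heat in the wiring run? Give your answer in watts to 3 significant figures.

155 W

The wiring run and load are in series, so the same current flows in both; the loss is I²R_line.
The wiring run carries the full 11.1 A.
P_line = I² R_line = (11.10)² × 1.26 = 155.2 W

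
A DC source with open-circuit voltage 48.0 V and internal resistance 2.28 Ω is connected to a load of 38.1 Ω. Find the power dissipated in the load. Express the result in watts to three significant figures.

The internal resistance and the load are in series, so the same I flows through both; get I from ε/(r+R), then I²R for the load.
I = ε / (r + R) = 48.0 / (2.28 + 38.1) = 1.189 A
P_load = I² R = (1.189)² × 38.1 = 53.84 W

53.8 W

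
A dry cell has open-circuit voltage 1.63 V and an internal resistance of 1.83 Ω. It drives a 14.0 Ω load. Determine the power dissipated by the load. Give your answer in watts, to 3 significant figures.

Load and internal resistance form a series loop — compute the loop current, then the load power via I²R.
I = ε / (r + R) = 1.63 / (1.83 + 14.0) = 0.1030 A
P_load = I² R = (0.1030)² × 14.0 = 0.1484 W

0.148 W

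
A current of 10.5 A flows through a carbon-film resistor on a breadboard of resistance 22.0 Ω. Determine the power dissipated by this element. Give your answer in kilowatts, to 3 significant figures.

Current and resistance are given, so P = I²R is the direct form.
P = (10.50 A)² × 22.0 Ω = 2426 W

2.43 kW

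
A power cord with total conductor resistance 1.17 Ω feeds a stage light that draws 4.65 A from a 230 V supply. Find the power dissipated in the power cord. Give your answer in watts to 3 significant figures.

Line loss is just I²R for the cable — we know both I and R_line directly.
The power cord carries the full 4.65 A.
P_line = I² R_line = (4.650)² × 1.17 = 25.30 W

25.3 W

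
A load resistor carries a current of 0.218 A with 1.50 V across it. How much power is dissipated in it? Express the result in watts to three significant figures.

0.327 W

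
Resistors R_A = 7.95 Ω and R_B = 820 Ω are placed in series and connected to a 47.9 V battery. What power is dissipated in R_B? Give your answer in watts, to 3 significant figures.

2.74 W

In a series string the same current flows through every resistor — find that current, then P = I²R for the one we want.
R_total = 7.95 + 820 = 828.0 Ω
I = V / R_total = 47.9 / 828.0 = 0.05785 A
P_R_B = I² × R_B = (0.05785)² × 820 = 2.745 W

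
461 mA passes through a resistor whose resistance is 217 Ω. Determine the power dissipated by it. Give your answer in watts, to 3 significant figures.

With I and R stated, P = I²R applies in one step.
P = (0.4610 A)² × 217 Ω = 46.12 W

46.1 W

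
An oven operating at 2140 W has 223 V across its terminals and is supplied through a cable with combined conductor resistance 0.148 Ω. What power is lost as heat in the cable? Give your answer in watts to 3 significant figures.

Line loss is just I²R for the cable — we know both I and R_line directly.
I = P / V = 2140 / 223 = 9.596 A through the cable.
P_line = I² R_line = (9.596)² × 0.148 = 13.63 W

13.6 W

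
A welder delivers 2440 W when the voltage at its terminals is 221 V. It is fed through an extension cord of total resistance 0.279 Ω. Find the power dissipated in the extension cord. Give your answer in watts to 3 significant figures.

Line loss is just I²R for the cable — we know both I and R_line directly.
I = P / V = 2440 / 221 = 11.04 A through the extension cord.
P_line = I² R_line = (11.04)² × 0.279 = 34.01 W

34.0 W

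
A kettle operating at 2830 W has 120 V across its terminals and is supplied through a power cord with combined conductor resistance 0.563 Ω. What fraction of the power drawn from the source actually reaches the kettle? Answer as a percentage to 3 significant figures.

I = P / V = 2830 / 120 = 23.58 A through the power cord.
P_line = I² R_line = (23.58)² × 0.563 = 313.1 W
P_source = P_load + P_line = 2830 + 313.1 = 3143 W
η = P_load / P_source = 2830 / 3143 = 0.9004

90.0 %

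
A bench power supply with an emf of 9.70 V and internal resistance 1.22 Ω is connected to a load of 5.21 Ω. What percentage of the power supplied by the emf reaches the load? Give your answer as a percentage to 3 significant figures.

Efficiency is P_load / P_total. With a series r and R sharing the same I, P = I²R for each, so η = R/(R+r).
η = R / (R + r) = 5.21 / (5.21 + 1.22) = 0.8103

81.0 %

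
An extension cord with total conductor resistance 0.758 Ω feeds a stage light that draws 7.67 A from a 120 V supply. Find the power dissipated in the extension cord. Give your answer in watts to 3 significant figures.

44.6 W

Only the current and the line resistance are needed for the I²R loss.
The extension cord carries the full 7.67 A.
P_line = I² R_line = (7.670)² × 0.758 = 44.59 W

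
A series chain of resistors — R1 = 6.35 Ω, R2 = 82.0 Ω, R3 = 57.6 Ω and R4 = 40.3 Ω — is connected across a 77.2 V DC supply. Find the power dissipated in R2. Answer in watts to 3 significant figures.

In a series string the same current flows through every resistor — find that current, then P = I²R for the one we want.
R_total = 6.35 + 82.0 + 57.6 + 40.3 = 186.2 Ω
I = V / R_total = 77.2 / 186.2 = 0.4145 A
P_R2 = I² × R2 = (0.4145)² × 82.0 = 14.09 W

14.1 W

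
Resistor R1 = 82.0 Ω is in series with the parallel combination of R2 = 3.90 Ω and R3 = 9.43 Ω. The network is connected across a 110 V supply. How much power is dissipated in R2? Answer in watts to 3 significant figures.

First combine the parallel branches into one equivalent R_p, then R1 + R_p is a series pair.
R_p = (3.90×9.43)/(3.90+9.43) = 2.759 Ω
R_total = 82.0 + 2.759 = 84.76 Ω
I = V / R_total = 110 / 84.76 = 1.298 A
Voltage across the parallel pair: V_p = I × R_p = 1.298 × 2.759 = 3.581 V
R2 is across V_p, so use P = V²/R for that branch.
P_R2 = (3.581)² / 3.90 = 3.287 W

3.29 W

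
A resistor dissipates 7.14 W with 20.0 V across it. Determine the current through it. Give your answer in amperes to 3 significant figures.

Inverting the appropriate power form: I = P / V.
I = 7.14 / 20.0 = 0.3570 A

0.357 A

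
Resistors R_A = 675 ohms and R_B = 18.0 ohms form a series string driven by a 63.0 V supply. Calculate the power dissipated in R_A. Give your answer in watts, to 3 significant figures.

Series elements share the same current, so find I first, then use P = I²R.
R_total = 675 + 18.0 = 693.0 Ω
I = V / R_total = 63.0 / 693.0 = 0.09091 A
P_R_A = I² × R_A = (0.09091)² × 675 = 5.579 W

5.58 W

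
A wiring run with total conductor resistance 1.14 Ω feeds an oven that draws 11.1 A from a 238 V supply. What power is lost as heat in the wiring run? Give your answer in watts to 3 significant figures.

Only the current and the line resistance are needed for the I²R loss.
The wiring run carries the full 11.1 A.
P_line = I² R_line = (11.10)² × 1.14 = 140.5 W

140 W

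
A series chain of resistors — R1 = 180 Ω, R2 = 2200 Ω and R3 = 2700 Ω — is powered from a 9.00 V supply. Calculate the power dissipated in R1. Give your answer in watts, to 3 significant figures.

0.000565 W

In a series string the same current flows through every resistor — find that current, then P = I²R for the one we want.
R_total = 180 + 2200 + 2700 = 5080 Ω
I = V / R_total = 9.00 / 5080 = 0.001772 A
P_R1 = I² × R1 = (0.001772)² × 180 = 0.0005650 W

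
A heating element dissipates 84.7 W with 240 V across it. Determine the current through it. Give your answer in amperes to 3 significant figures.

From P = V I = I²R = V²/R, with the two given quantities we get I = P / V.
I = 84.7 / 240 = 0.3529 A

0.353 A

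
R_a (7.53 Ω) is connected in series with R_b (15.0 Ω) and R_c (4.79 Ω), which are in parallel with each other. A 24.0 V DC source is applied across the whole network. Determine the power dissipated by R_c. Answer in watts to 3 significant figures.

Reduce the parallel pair to R_p first; the network is then a simple series string.
R_p = (15.0×4.79)/(15.0+4.79) = 3.631 Ω
R_total = 7.53 + 3.631 = 11.16 Ω
I = V / R_total = 24.0 / 11.16 = 2.150 A
Voltage across the parallel pair: V_p = I × R_p = 2.150 × 3.631 = 7.807 V
With V_p across R_c, its power is V_p²/R_c.
P_R_c = (7.807)² / 4.79 = 12.73 W

12.7 W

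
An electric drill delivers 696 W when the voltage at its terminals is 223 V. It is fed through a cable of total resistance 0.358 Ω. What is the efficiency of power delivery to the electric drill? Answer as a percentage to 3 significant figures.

I = P / V = 696 / 223 = 3.121 A through the cable.
P_line = I² R_line = (3.121)² × 0.358 = 3.487 W
P_source = P_load + P_line = 696.0 + 3.487 = 699.5 W
η = P_load / P_source = 696.0 / 699.5 = 0.9950

99.5 %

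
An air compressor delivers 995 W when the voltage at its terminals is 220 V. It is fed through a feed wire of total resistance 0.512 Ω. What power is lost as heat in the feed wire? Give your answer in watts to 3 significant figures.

10.5 W

Line loss is just I²R for the cable — we know both I and R_line directly.
I = P / V = 995 / 220 = 4.523 A through the feed wire.
P_line = I² R_line = (4.523)² × 0.512 = 10.47 W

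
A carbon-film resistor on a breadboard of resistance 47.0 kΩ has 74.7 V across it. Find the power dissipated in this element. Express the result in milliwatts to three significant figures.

V and R are stated; P = V²/R avoids computing the current.
P = (74.7 V)² / 47000 Ω = 0.1187 W

119 mW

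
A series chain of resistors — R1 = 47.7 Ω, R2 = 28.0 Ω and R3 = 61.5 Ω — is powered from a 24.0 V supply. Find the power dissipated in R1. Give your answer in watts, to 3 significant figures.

Series elements share the same current, so find I first, then use P = I²R.
R_total = 47.7 + 28.0 + 61.5 = 137.2 Ω
I = V / R_total = 24.0 / 137.2 = 0.1749 A
P_R1 = I² × R1 = (0.1749)² × 47.7 = 1.460 W

1.46 W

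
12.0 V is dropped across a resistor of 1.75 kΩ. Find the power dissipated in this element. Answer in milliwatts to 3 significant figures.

We know the drop across the element and its resistance — P = V²/R, one step.
P = (12.0 V)² / 1750 Ω = 0.08229 W

82.3 mW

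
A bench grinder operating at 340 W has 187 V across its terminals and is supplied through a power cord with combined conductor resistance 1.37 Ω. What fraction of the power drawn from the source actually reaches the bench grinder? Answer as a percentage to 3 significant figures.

98.7 %

I = P / V = 340 / 187 = 1.818 A through the power cord.
P_line = I² R_line = (1.818)² × 1.37 = 4.529 W
P_source = P_load + P_line = 340.0 + 4.529 = 344.5 W
η = P_load / P_source = 340.0 / 344.5 = 0.9869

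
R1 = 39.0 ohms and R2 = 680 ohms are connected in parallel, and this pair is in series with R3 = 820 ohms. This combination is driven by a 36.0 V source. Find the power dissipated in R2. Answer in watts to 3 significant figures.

0.00353 W

Reduce the parallel combination to a single R_p; the circuit then becomes R_p in series with the remaining resistor.
R_p = (39.0×680)/(39.0+680) = 36.88 Ω
R_total = R_p + 820 = 36.88 + 820 = 856.9 Ω
I = V / R_total = 36.0 / 856.9 = 0.04201 A
Voltage across the parallel pair: V_p = I × R_p = 0.04201 × 36.88 = 1.550 V
R2 sits across V_p; its power is V_p²/R.
P_R2 = (1.550)² / 680 = 0.003531 W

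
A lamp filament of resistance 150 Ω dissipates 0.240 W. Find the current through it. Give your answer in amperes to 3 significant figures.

0.0400 A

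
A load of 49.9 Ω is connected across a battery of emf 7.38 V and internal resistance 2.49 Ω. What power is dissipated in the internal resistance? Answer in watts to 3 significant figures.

0.0494 W

The source's internal resistance is just another series element carrying I; its dissipation is I²r.
I = ε / (r + R) = 7.38 / (2.49 + 49.9) = 0.1409 A
P_int = I² r = (0.1409)² × 2.49 = 0.04941 W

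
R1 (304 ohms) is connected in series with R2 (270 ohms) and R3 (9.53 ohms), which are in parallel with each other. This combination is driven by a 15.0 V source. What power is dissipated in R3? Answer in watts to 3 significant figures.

Collapse R2‖R3 to a single equivalent, reducing the network to two series elements.
R_p = (270×9.53)/(270+9.53) = 9.205 Ω
R_total = 304 + 9.205 = 313.2 Ω
I = V / R_total = 15.0 / 313.2 = 0.04789 A
Voltage across the parallel pair: V_p = I × R_p = 0.04789 × 9.205 = 0.4408 V
R3 sees V_p directly, so P = V_p² / R3.
P_R3 = (0.4408)² / 9.53 = 0.02039 W

0.0204 W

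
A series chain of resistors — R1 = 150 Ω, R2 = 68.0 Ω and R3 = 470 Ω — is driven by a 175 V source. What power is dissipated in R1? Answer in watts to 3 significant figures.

Every series element carries the same I. Get I from the total resistance, then P = I² × R1.
R_total = 150 + 68.0 + 470 = 688.0 Ω
I = V / R_total = 175 / 688.0 = 0.2544 A
P_R1 = I² × R1 = (0.2544)² × 150 = 9.705 W

9.70 W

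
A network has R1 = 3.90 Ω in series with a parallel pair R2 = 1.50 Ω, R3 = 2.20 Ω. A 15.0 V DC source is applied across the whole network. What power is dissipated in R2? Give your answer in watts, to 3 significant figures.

First combine the parallel branches into one equivalent R_p, then R1 + R_p is a series pair.
R_p = (1.50×2.20)/(1.50+2.20) = 0.8919 Ω
R_total = 3.90 + 0.8919 = 4.792 Ω
I = V / R_total = 15.0 / 4.792 = 3.130 A
Voltage across the parallel pair: V_p = I × R_p = 3.130 × 0.8919 = 2.792 V
R2 is across V_p, so use P = V²/R for that branch.
P_R2 = (2.792)² / 1.50 = 5.196 W

5.20 W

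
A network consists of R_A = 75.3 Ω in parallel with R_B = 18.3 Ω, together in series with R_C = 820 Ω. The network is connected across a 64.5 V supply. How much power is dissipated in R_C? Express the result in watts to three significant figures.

4.90 W

Reduce the parallel combination to a single R_p; the circuit then becomes R_p in series with the remaining resistor.
R_p = (75.3×18.3)/(75.3+18.3) = 14.72 Ω
R_total = R_p + 820 = 14.72 + 820 = 834.7 Ω
I = V / R_total = 64.5 / 834.7 = 0.07727 A
R_C carries the full series current, so P = I²R.
P_R_C = (0.07727)² × 820 = 4.896 W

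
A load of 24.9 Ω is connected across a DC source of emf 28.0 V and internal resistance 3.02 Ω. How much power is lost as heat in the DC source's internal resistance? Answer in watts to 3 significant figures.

Internal loss is I²r, with I set by the total series resistance r+R.
I = ε / (r + R) = 28.0 / (3.02 + 24.9) = 1.003 A
P_int = I² r = (1.003)² × 3.02 = 3.037 W

3.04 W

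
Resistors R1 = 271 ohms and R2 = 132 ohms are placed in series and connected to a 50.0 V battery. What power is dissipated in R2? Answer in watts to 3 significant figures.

2.03 W

Series elements share the same current, so find I first, then use P = I²R.
R_total = 271 + 132 = 403.0 Ω
I = V / R_total = 50.0 / 403.0 = 0.1241 A
P_R2 = I² × R2 = (0.1241)² × 132 = 2.032 W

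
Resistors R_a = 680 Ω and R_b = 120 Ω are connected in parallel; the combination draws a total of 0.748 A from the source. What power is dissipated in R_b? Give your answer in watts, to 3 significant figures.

48.5 W

We need the common branch voltage; get it from I_total × R_eq, then P = V²/R for the branch.
1/R_eq = 1/680 + 1/120 ⇒ R_eq = 102.0 Ω
V = I_total × R_eq = 0.7480 × 102.0 = 76.30 V
P_R_b = V² / R_b = (76.30)² / 120 = 48.51 W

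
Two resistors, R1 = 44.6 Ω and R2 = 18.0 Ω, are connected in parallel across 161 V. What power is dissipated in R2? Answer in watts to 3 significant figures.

Parallel branches share the same voltage; P = V²/R gives the branch power in one step.
P_R2 = V² / R2 = (161)² / 18.0 Ω = 1440 W

1440 W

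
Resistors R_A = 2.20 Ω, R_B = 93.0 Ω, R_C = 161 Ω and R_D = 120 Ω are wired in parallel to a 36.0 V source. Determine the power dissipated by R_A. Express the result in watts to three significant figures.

589 W

Parallel branches share the same voltage; P = V²/R gives the branch power in one step.
P_R_A = V² / R_A = (36.0)² / 2.20 Ω = 589.1 W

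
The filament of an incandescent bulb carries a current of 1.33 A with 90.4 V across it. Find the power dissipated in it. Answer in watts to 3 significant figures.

V and I are known directly — P = V I, no intermediate step needed.
P = 90.4 V × 1.330 A = 120.2 W

120 W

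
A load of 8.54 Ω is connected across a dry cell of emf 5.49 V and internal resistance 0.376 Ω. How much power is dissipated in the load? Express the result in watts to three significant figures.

3.24 W

The internal resistance and the load are in series, so the same I flows through both; get I from ε/(r+R), then I²R for the load.
I = ε / (r + R) = 5.49 / (0.376 + 8.54) = 0.6157 A
P_load = I² R = (0.6157)² × 8.54 = 3.238 W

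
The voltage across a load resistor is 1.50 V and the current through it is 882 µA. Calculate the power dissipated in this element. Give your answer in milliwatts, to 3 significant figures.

Both the voltage across and the current through the element are known, so P = V I applies directly.
P = 1.50 V × 0.0008820 A = 0.001323 W

1.32 mW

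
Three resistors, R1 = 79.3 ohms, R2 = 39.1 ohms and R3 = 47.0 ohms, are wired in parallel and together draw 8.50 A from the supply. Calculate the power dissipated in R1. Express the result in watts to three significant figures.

258 W

We need the common branch voltage; get it from I_total × R_eq, then P = V²/R for the branch.
1/R_eq = 1/79.3 + 1/39.1 + 1/47.0 ⇒ R_eq = 16.82 Ω
V = I_total × R_eq = 8.500 × 16.82 = 142.9 V
P_R1 = V² / R1 = (142.9)² / 79.3 = 257.7 W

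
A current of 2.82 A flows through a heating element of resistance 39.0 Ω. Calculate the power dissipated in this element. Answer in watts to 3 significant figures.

Current and resistance are given, so P = I²R is the direct form.
P = (2.820 A)² × 39.0 Ω = 310.1 W

310 W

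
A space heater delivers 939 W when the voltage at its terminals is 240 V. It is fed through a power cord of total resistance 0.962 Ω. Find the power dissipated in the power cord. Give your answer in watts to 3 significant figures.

14.7 W

The power cord and load are in series, so the same current flows in both; the loss is I²R_line.
I = P / V = 939 / 240 = 3.913 A through the power cord.
P_line = I² R_line = (3.913)² × 0.962 = 14.73 W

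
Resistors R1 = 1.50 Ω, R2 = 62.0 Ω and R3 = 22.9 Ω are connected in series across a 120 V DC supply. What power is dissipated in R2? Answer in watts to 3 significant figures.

120 W

Since the resistors are in series they all carry the loop current I = V/R_total; the power in any one is I²R.
R_total = 1.50 + 62.0 + 22.9 = 86.40 Ω
I = V / R_total = 120 / 86.40 = 1.389 A
P_R2 = I² × R2 = (1.389)² × 62.0 = 119.6 W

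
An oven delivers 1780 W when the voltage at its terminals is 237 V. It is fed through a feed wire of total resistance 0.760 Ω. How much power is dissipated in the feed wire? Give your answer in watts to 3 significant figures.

42.9 W

Line loss is just I²R for the cable — we know both I and R_line directly.
I = P / V = 1780 / 237 = 7.511 A through the feed wire.
P_line = I² R_line = (7.511)² × 0.760 = 42.87 W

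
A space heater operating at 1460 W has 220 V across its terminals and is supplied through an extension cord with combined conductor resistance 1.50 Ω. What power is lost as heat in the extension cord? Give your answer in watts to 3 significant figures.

Line loss is just I²R for the cable — we know both I and R_line directly.
I = P / V = 1460 / 220 = 6.636 A through the extension cord.
P_line = I² R_line = (6.636)² × 1.50 = 66.06 W

66.1 W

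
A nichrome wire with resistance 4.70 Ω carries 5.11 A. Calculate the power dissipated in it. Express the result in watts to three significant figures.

With I and R stated, P = I²R applies in one step.
P = (5.110 A)² × 4.70 Ω = 122.7 W

123 W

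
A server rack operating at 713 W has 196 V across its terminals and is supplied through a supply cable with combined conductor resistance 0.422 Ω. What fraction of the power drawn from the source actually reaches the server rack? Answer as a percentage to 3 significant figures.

I = P / V = 713 / 196 = 3.638 A through the supply cable.
P_line = I² R_line = (3.638)² × 0.422 = 5.584 W
P_source = P_load + P_line = 713.0 + 5.584 = 718.6 W
η = P_load / P_source = 713.0 / 718.6 = 0.9922

99.2 %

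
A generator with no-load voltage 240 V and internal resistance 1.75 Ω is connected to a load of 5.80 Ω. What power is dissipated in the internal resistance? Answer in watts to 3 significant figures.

Internal loss is I²r, with I set by the total series resistance r+R.
I = ε / (r + R) = 240 / (1.75 + 5.80) = 31.79 A
P_int = I² r = (31.79)² × 1.75 = 1768 W

1770 W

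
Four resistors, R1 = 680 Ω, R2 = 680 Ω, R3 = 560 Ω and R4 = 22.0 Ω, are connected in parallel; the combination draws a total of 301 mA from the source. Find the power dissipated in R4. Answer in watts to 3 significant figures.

The branches share the same voltage, but only the total current is given — find V from the equivalent resistance first.
1/R_eq = 1/680 + 1/680 + 1/560 + 1/22.0 ⇒ R_eq = 19.93 Ω
V = I_total × R_eq = 0.3010 × 19.93 = 5.998 V
P_R4 = V² / R4 = (5.998)² / 22.0 = 1.635 W

1.64 W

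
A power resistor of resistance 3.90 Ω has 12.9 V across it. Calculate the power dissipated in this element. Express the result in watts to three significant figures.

V and R are stated; P = V²/R avoids computing the current.
P = (12.9 V)² / 3.90 Ω = 42.67 W

42.7 W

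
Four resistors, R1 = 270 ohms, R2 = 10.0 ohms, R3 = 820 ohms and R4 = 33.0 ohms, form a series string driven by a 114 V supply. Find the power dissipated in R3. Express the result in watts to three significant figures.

In a series string the same current flows through every resistor — find that current, then P = I²R for the one we want.
R_total = 270 + 10.0 + 820 + 33.0 = 1133 Ω
I = V / R_total = 114 / 1133 = 0.1006 A
P_R3 = I² × R3 = (0.1006)² × 820 = 8.302 W

8.30 W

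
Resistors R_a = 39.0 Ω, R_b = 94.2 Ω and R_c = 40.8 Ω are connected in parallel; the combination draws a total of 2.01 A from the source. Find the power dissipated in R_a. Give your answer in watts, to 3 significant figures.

Parallel branches share V, not I — compute V via R_eq, then use V²/R for the target branch.
1/R_eq = 1/39.0 + 1/94.2 + 1/40.8 ⇒ R_eq = 16.46 Ω
V = I_total × R_eq = 2.010 × 16.46 = 33.08 V
P_R_a = V² / R_a = (33.08)² / 39.0 = 28.05 W

28.1 W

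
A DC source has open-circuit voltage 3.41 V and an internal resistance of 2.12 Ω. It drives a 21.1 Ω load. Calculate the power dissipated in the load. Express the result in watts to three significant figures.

Find the circuit current first, then P = I²R for the load (series elements share I).
I = ε / (r + R) = 3.41 / (2.12 + 21.1) = 0.1469 A
P_load = I² R = (0.1469)² × 21.1 = 0.4551 W

0.455 W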